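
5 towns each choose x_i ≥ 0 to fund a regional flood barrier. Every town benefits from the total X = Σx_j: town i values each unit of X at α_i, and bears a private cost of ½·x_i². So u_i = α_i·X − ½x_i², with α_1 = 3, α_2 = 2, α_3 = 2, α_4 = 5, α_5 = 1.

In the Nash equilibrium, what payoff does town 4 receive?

Town i's FOC: ∂u_i/∂x_i = α_i − x_i = 0, so x_i* = α_i.
NE contributions = (3, 2, 2, 5, 1); X = 13.
u_4 = α_4·X − ½·(x_4)² = 5·13 − ½·5² = 52.5.

52.5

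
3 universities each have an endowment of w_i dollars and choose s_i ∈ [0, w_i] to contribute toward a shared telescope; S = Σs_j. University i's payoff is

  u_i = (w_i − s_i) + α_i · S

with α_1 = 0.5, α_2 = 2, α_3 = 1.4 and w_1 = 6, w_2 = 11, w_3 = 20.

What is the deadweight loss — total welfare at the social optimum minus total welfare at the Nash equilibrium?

∂u_i/∂s_i = α_i − 1, so university i contributes w_i if α_i > 1, else 0.
α_i > 1 for i ∈ {2, 3}; NE contributions (0, 11, 20), S = 31.
W^NE = Σw_i − S^NE + (Σα_i)·S^NE = 37 + 2.9·31 = 126.9.
Planner: ∂(Σu_j)/∂s_i = Σα_j − 1 = 2.9 > 0, so everyone contributes w_i; S^SO = 37, W^SO = 37 + 2.9·37 = 144.3.
Deadweight loss = 17.4.

17.4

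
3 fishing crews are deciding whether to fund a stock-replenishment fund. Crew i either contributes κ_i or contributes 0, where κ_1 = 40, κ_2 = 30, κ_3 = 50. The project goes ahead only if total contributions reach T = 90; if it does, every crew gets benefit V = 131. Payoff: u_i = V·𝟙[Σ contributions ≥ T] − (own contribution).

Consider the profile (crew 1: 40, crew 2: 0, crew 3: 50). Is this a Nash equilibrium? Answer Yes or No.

Total = 90 ≥ 90: provided.
Crew 1 (pledges 40, payoff 91): dropping to 0 → total 50, payoff 0. No gain.
Crew 2 (pledges 0, payoff 131): pledging 30 → total 120, payoff 101. No gain.
Crew 3 (pledges 50, payoff 81): dropping to 0 → total 40, payoff 0. No gain.

Yes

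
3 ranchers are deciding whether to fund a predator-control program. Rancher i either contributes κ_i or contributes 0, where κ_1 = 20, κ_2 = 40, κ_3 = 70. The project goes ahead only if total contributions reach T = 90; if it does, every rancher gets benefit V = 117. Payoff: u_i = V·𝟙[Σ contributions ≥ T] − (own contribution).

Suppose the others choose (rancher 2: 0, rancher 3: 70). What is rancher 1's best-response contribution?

Others' total = 70. Contributing 20 brings total to 90 ≥ 90: gain V − κ_1 = 97.
Best response: 20.

20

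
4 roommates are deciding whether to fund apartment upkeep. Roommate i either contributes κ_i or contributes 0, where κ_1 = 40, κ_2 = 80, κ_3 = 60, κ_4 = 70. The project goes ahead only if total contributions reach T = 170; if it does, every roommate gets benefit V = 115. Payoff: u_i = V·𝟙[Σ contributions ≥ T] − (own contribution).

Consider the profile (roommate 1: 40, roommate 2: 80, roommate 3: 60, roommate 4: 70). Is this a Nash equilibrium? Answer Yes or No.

Total = 250 ≥ 170: provided.
Roommate 1 (pledges 40, payoff 75): dropping to 0 → total 210, payoff 115. Profitable deviation.

No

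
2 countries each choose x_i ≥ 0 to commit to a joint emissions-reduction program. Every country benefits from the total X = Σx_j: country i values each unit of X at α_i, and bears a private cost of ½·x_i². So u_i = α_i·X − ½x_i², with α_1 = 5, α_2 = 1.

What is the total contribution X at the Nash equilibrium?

6

Country i's FOC: ∂u_i/∂x_i = α_i − x_i = 0, so x_i* = α_i.
NE contributions = (5, 1); X = 6.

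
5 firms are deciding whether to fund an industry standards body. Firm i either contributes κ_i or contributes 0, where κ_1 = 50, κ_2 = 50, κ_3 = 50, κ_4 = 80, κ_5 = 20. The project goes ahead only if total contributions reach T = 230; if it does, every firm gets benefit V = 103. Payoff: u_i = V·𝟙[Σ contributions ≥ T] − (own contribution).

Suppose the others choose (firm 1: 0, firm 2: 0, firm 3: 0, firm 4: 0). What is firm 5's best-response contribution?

Others' total = 0. Even contributing 20 gives 20 < 230: no benefit either way.
Best response: 0.

0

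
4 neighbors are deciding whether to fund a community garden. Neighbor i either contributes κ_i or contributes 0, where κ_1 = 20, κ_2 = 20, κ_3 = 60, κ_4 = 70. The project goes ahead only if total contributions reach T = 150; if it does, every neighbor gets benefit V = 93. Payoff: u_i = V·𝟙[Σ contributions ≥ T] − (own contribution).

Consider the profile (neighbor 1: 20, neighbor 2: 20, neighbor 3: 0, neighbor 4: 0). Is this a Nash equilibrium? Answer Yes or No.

No

Total = 40 < 150: not provided.
Neighbor 1 (pledges 20, payoff -20): dropping to 0 → total 20, payoff 0. Profitable deviation.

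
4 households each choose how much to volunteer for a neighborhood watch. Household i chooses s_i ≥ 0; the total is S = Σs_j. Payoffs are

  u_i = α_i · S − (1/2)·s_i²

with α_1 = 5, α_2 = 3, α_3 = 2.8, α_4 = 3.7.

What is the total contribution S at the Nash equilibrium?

Household i's FOC: ∂u_i/∂s_i = α_i − s_i = 0, so s_i* = α_i.
NE contributions = (5, 3, 2.8, 3.7); S = 14.5.

14.5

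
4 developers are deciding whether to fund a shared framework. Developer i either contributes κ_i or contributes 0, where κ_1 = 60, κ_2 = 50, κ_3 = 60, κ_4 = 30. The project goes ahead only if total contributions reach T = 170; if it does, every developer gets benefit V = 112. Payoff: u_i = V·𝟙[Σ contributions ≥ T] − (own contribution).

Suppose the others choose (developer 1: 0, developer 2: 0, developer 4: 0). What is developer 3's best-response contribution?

0

Others' total = 0. Even contributing 60 gives 60 < 170: no benefit either way.
Best response: 0.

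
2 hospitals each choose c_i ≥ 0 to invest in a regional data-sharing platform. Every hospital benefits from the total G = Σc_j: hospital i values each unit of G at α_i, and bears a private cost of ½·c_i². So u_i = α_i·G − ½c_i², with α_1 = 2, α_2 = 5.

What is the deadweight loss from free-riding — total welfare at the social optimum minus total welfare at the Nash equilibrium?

14.5

Hospital i's FOC: ∂u_i/∂c_i = α_i − c_i = 0, so c_i* = α_i.
NE contributions = (2, 5); G = 7.
W^NE = (Σα)·G − ½Σα_i² = 7² − ½·29 = 34.5.
Planner sets c_i = Σα_j = 7 for every i, so G^SO = 2·7 = 14.
W^SO = (Σα)·G^SO − ½·2·(Σα)² = (2/2)·7² = 49.
Deadweight loss = W^SO − W^NE = 14.5.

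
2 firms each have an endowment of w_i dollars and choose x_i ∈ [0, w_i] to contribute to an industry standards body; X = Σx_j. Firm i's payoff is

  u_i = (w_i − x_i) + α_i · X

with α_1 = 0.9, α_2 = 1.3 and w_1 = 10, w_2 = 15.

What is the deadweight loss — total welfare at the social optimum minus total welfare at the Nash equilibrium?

12

∂u_i/∂x_i = α_i − 1, so firm i contributes w_i if α_i > 1, else 0.
α_i > 1 for i ∈ {2}; NE contributions (0, 15), X = 15.
W^NE = Σw_i − X^NE + (Σα_i)·X^NE = 25 + 1.2·15 = 43.
Planner: ∂(Σu_j)/∂x_i = Σα_j − 1 = 1.2 > 0, so everyone contributes w_i; X^SO = 25, W^SO = 25 + 1.2·25 = 55.
Deadweight loss = 12.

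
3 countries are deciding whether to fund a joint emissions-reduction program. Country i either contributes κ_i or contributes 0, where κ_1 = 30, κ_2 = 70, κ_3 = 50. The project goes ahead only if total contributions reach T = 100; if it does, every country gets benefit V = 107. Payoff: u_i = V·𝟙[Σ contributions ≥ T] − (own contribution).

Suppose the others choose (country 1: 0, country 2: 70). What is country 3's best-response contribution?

50

Others' total = 70. Contributing 50 brings total to 120 ≥ 100: gain V − κ_3 = 57.
Best response: 50.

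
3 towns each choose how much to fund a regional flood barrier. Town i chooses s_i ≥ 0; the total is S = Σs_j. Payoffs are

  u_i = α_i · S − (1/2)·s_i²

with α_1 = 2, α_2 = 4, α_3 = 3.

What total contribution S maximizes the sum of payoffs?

27

Planner FOC: ∂(Σu_j)/∂s_i = (Σα_j) − s_i = 0, so s_i^SO = Σα_j = 9 for every i; S^SO = 27.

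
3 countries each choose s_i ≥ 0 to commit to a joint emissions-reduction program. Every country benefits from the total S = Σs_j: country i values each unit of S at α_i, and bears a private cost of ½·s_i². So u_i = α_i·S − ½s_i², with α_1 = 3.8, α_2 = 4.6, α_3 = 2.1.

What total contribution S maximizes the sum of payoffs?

31.5

Planner FOC: ∂(Σu_j)/∂s_i = (Σα_j) − s_i = 0, so s_i^SO = Σα_j = 10.5 for every i; S^SO = 31.5.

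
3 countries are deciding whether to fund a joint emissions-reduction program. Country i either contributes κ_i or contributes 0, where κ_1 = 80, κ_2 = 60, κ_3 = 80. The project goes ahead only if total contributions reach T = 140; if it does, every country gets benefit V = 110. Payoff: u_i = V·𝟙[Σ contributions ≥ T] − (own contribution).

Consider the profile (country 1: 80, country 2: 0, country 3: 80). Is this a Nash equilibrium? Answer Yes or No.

Total = 160 ≥ 140: provided.
Country 1 (pledges 80, payoff 30): dropping to 0 → total 80, payoff 0. No gain.
Country 2 (pledges 0, payoff 110): pledging 60 → total 220, payoff 50. No gain.
Country 3 (pledges 80, payoff 30): dropping to 0 → total 80, payoff 0. No gain.

Yes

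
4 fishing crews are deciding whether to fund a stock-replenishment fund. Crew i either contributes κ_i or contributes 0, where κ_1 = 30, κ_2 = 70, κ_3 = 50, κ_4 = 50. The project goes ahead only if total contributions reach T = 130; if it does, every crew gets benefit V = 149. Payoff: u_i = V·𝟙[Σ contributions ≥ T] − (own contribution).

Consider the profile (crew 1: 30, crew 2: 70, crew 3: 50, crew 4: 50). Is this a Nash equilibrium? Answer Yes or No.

Total = 200 ≥ 130: provided.
Crew 1 (pledges 30, payoff 119): dropping to 0 → total 170, payoff 149. Profitable deviation.

No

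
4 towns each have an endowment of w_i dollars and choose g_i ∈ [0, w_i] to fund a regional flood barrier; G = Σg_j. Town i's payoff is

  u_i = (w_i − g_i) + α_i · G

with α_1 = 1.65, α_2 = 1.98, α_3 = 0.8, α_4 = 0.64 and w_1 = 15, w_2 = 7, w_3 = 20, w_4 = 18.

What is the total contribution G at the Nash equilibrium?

∂u_i/∂g_i = α_i − 1, so town i contributes w_i if α_i > 1, else 0.
α_i > 1 for i ∈ {1, 2}; NE contributions (15, 7, 0, 0), G = 22.

22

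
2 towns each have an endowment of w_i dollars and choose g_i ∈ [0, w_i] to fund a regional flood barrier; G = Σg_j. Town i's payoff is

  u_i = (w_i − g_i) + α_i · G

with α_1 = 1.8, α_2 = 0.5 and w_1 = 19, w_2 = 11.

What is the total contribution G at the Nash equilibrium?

19

∂u_i/∂g_i = α_i − 1, so town i contributes w_i if α_i > 1, else 0.
α_i > 1 for i ∈ {1}; NE contributions (19, 0), G = 19.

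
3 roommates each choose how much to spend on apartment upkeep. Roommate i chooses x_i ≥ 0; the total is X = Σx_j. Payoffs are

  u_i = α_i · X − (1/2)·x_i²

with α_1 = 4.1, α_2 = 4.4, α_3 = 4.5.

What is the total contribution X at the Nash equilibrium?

Roommate i's FOC: ∂u_i/∂x_i = α_i − x_i = 0, so x_i* = α_i.
NE contributions = (4.1, 4.4, 4.5); X = 13.

13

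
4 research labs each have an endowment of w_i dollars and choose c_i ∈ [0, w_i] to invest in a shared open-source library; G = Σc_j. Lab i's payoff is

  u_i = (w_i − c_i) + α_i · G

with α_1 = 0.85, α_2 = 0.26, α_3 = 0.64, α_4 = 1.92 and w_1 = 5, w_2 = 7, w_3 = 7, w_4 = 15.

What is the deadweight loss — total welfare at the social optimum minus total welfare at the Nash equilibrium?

∂u_i/∂c_i = α_i − 1, so lab i contributes w_i if α_i > 1, else 0.
α_i > 1 for i ∈ {4}; NE contributions (0, 0, 0, 15), G = 15.
W^NE = Σw_i − G^NE + (Σα_i)·G^NE = 34 + 2.67·15 = 74.05.
Planner: ∂(Σu_j)/∂c_i = Σα_j − 1 = 2.67 > 0, so everyone contributes w_i; G^SO = 34, W^SO = 34 + 2.67·34 = 124.78.
Deadweight loss = 50.73.

50.73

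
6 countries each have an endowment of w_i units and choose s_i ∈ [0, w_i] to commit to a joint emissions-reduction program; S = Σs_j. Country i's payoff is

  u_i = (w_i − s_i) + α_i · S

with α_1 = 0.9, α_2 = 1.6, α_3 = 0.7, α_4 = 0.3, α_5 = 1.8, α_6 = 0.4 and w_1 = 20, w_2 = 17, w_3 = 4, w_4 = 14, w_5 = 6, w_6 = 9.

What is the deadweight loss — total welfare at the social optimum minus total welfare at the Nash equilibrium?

220.9

∂u_i/∂s_i = α_i − 1, so country i contributes w_i if α_i > 1, else 0.
α_i > 1 for i ∈ {2, 5}; NE contributions (0, 17, 0, 0, 6, 0), S = 23.
W^NE = Σw_i − S^NE + (Σα_i)·S^NE = 70 + 4.7·23 = 178.1.
Planner: ∂(Σu_j)/∂s_i = Σα_j − 1 = 4.7 > 0, so everyone contributes w_i; S^SO = 70, W^SO = 70 + 4.7·70 = 399.
Deadweight loss = 220.9.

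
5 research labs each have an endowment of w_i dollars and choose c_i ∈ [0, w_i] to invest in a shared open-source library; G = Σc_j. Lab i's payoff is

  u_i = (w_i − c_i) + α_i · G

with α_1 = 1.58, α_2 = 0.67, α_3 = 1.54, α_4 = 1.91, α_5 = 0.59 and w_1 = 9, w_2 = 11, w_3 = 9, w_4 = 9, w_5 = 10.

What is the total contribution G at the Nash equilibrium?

∂u_i/∂c_i = α_i − 1, so lab i contributes w_i if α_i > 1, else 0.
α_i > 1 for i ∈ {1, 3, 4}; NE contributions (9, 0, 9, 9, 0), G = 27.

27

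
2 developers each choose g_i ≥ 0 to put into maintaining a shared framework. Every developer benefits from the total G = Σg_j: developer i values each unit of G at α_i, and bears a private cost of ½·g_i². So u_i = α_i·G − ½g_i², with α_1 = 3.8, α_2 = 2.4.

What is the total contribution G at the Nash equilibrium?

Developer i's FOC: ∂u_i/∂g_i = α_i − g_i = 0, so g_i* = α_i.
NE contributions = (3.8, 2.4); G = 6.2.

6.2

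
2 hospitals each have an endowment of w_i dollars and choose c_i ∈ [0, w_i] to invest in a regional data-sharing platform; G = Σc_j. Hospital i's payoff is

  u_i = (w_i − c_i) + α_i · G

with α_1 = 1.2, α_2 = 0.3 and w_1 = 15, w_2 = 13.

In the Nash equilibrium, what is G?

∂u_i/∂c_i = α_i − 1, so hospital i contributes w_i if α_i > 1, else 0.
α_i > 1 for i ∈ {1}; NE contributions (15, 0), G = 15.

15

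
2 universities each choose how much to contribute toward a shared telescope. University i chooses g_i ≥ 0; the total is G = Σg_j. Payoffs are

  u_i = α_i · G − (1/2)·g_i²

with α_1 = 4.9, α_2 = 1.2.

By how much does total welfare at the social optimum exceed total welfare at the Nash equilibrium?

University i's FOC: ∂u_i/∂g_i = α_i − g_i = 0, so g_i* = α_i.
NE contributions = (4.9, 1.2); G = 6.1.
W^NE = (Σα)·G − ½Σα_i² = 6.1² − ½·25.45 = 24.485.
Planner sets g_i = Σα_j = 6.1 for every i, so G^SO = 2·6.1 = 12.2.
W^SO = (Σα)·G^SO − ½·2·(Σα)² = (2/2)·6.1² = 37.21.
Deadweight loss = W^SO − W^NE = 12.725.

12.725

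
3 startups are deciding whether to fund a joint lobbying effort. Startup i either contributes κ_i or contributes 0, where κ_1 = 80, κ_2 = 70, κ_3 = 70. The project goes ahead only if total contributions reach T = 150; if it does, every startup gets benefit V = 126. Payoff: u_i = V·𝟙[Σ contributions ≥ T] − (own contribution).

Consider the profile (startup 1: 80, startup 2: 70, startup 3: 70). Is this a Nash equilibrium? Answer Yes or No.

No

Total = 220 ≥ 150: provided.
Startup 1 (pledges 80, payoff 46): dropping to 0 → total 140, payoff 0. No gain.
Startup 2 (pledges 70, payoff 56): dropping to 0 → total 150, payoff 126. Profitable deviation.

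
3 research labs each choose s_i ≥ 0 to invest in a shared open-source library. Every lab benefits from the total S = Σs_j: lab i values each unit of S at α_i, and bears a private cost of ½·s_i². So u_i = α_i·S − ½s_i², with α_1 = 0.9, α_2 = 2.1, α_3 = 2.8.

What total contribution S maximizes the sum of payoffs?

17.4

Planner FOC: ∂(Σu_j)/∂s_i = (Σα_j) − s_i = 0, so s_i^SO = Σα_j = 5.8 for every i; S^SO = 17.4.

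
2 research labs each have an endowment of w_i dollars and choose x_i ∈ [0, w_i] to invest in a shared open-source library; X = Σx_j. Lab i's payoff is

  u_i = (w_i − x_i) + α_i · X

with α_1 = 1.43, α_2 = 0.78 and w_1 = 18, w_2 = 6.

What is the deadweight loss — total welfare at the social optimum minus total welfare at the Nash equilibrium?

∂u_i/∂x_i = α_i − 1, so lab i contributes w_i if α_i > 1, else 0.
α_i > 1 for i ∈ {1}; NE contributions (18, 0), X = 18.
W^NE = Σw_i − X^NE + (Σα_i)·X^NE = 24 + 1.21·18 = 45.78.
Planner: ∂(Σu_j)/∂x_i = Σα_j − 1 = 1.21 > 0, so everyone contributes w_i; X^SO = 24, W^SO = 24 + 1.21·24 = 53.04.
Deadweight loss = 7.26.

7.26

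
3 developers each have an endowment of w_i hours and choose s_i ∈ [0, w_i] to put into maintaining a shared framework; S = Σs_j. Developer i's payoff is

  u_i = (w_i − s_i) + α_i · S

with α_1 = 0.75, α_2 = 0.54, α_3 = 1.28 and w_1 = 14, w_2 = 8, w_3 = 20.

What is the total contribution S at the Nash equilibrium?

20

∂u_i/∂s_i = α_i − 1, so developer i contributes w_i if α_i > 1, else 0.
α_i > 1 for i ∈ {3}; NE contributions (0, 0, 20), S = 20.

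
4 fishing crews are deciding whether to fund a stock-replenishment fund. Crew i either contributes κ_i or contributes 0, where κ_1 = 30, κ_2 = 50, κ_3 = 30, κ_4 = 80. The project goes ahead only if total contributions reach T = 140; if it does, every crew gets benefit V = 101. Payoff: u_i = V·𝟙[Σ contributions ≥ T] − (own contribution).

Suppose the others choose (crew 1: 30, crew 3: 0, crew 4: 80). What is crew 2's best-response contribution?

Others' total = 110. Contributing 50 brings total to 160 ≥ 140: gain V − κ_2 = 51.
Best response: 50.

50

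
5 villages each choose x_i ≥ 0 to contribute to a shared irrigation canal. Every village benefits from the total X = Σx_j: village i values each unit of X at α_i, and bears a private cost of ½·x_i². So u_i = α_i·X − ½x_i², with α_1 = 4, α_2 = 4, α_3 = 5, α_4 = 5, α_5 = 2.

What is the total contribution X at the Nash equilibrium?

Village i's FOC: ∂u_i/∂x_i = α_i − x_i = 0, so x_i* = α_i.
NE contributions = (4, 4, 5, 5, 2); X = 20.

20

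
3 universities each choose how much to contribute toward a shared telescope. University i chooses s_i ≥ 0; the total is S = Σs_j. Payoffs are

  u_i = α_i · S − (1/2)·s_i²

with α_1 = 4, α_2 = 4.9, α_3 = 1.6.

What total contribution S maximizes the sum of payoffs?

31.5

Planner FOC: ∂(Σu_j)/∂s_i = (Σα_j) − s_i = 0, so s_i^SO = Σα_j = 10.5 for every i; S^SO = 31.5.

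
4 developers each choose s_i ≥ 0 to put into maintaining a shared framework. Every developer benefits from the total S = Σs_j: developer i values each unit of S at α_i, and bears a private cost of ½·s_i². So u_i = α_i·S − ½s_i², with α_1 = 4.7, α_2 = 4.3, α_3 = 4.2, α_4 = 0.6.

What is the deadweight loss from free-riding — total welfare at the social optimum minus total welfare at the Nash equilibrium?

Developer i's FOC: ∂u_i/∂s_i = α_i − s_i = 0, so s_i* = α_i.
NE contributions = (4.7, 4.3, 4.2, 0.6); S = 13.8.
W^NE = (Σα)·S − ½Σα_i² = 13.8² − ½·58.58 = 161.15.
Planner sets s_i = Σα_j = 13.8 for every i, so S^SO = 4·13.8 = 55.2.
W^SO = (Σα)·S^SO − ½·4·(Σα)² = (4/2)·13.8² = 380.88.
Deadweight loss = W^SO − W^NE = 219.73.

219.73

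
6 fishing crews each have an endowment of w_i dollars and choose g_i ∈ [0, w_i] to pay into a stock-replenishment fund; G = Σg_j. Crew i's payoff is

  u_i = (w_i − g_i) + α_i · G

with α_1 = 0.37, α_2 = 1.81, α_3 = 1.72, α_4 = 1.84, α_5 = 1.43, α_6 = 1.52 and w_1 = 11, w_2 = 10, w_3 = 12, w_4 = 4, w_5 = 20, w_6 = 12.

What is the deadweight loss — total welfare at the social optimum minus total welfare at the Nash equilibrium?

∂u_i/∂g_i = α_i − 1, so crew i contributes w_i if α_i > 1, else 0.
α_i > 1 for i ∈ {2, 3, 4, 5, 6}; NE contributions (0, 10, 12, 4, 20, 12), G = 58.
W^NE = Σw_i − G^NE + (Σα_i)·G^NE = 69 + 7.69·58 = 515.02.
Planner: ∂(Σu_j)/∂g_i = Σα_j − 1 = 7.69 > 0, so everyone contributes w_i; G^SO = 69, W^SO = 69 + 7.69·69 = 599.61.
Deadweight loss = 84.59.

84.59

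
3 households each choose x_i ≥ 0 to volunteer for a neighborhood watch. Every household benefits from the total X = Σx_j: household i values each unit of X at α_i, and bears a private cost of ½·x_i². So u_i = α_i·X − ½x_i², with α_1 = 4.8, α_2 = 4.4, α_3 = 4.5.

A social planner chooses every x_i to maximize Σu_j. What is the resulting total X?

Planner FOC: ∂(Σu_j)/∂x_i = (Σα_j) − x_i = 0, so x_i^SO = Σα_j = 13.7 for every i; X^SO = 41.1.

41.1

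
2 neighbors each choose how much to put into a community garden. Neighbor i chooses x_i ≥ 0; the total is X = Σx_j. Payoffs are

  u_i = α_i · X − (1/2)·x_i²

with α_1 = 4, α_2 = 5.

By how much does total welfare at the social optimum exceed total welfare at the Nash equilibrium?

Neighbor i's FOC: ∂u_i/∂x_i = α_i − x_i = 0, so x_i* = α_i.
NE contributions = (4, 5); X = 9.
W^NE = (Σα)·X − ½Σα_i² = 9² − ½·41 = 60.5.
Planner sets x_i = Σα_j = 9 for every i, so X^SO = 2·9 = 18.
W^SO = (Σα)·X^SO − ½·2·(Σα)² = (2/2)·9² = 81.
Deadweight loss = W^SO − W^NE = 20.5.

20.5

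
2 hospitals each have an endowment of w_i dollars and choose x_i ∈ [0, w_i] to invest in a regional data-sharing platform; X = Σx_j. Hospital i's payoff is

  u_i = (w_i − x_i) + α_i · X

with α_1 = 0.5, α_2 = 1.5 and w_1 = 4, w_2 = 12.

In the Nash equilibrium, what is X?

∂u_i/∂x_i = α_i − 1, so hospital i contributes w_i if α_i > 1, else 0.
α_i > 1 for i ∈ {2}; NE contributions (0, 12), X = 12.

12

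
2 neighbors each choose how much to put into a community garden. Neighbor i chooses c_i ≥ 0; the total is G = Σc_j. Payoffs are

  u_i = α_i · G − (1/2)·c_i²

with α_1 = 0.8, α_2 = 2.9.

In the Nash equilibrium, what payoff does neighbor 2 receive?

6.525

Neighbor i's FOC: ∂u_i/∂c_i = α_i − c_i = 0, so c_i* = α_i.
NE contributions = (0.8, 2.9); G = 3.7.
u_2 = α_2·G − ½·(c_2)² = 2.9·3.7 − ½·2.9² = 6.525.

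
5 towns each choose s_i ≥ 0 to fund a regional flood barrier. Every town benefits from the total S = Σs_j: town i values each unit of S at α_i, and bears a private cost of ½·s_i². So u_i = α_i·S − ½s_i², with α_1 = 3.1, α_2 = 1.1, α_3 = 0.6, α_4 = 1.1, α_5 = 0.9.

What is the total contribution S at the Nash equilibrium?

Town i's FOC: ∂u_i/∂s_i = α_i − s_i = 0, so s_i* = α_i.
NE contributions = (3.1, 1.1, 0.6, 1.1, 0.9); S = 6.8.

6.8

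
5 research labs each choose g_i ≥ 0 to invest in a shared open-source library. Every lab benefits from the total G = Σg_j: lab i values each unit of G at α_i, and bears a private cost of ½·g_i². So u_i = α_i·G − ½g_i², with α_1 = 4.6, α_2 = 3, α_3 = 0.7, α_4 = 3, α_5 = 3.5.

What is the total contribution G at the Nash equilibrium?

Lab i's FOC: ∂u_i/∂g_i = α_i − g_i = 0, so g_i* = α_i.
NE contributions = (4.6, 3, 0.7, 3, 3.5); G = 14.8.

14.8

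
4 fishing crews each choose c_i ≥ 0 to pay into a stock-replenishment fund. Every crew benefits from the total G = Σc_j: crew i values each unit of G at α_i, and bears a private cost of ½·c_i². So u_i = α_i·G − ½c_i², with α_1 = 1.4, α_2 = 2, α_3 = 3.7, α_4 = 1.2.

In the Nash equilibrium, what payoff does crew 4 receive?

9.24

Crew i's FOC: ∂u_i/∂c_i = α_i − c_i = 0, so c_i* = α_i.
NE contributions = (1.4, 2, 3.7, 1.2); G = 8.3.
u_4 = α_4·G − ½·(c_4)² = 1.2·8.3 − ½·1.2² = 9.24.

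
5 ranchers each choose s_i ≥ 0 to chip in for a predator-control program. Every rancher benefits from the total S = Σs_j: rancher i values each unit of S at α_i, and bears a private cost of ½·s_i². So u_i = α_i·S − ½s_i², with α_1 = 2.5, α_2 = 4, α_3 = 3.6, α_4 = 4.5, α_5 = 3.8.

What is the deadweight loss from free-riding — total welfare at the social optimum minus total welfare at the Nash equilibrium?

Rancher i's FOC: ∂u_i/∂s_i = α_i − s_i = 0, so s_i* = α_i.
NE contributions = (2.5, 4, 3.6, 4.5, 3.8); S = 18.4.
W^NE = (Σα)·S − ½Σα_i² = 18.4² − ½·69.9 = 303.61.
Planner sets s_i = Σα_j = 18.4 for every i, so S^SO = 5·18.4 = 92.
W^SO = (Σα)·S^SO − ½·5·(Σα)² = (5/2)·18.4² = 846.4.
Deadweight loss = W^SO − W^NE = 542.79.

542.79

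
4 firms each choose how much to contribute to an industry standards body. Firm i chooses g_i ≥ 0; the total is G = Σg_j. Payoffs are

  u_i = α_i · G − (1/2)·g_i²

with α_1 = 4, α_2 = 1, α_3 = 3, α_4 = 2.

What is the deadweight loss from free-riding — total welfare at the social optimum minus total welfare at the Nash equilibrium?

Firm i's FOC: ∂u_i/∂g_i = α_i − g_i = 0, so g_i* = α_i.
NE contributions = (4, 1, 3, 2); G = 10.
W^NE = (Σα)·G − ½Σα_i² = 10² − ½·30 = 85.
Planner sets g_i = Σα_j = 10 for every i, so G^SO = 4·10 = 40.
W^SO = (Σα)·G^SO − ½·4·(Σα)² = (4/2)·10² = 200.
Deadweight loss = W^SO − W^NE = 115.

115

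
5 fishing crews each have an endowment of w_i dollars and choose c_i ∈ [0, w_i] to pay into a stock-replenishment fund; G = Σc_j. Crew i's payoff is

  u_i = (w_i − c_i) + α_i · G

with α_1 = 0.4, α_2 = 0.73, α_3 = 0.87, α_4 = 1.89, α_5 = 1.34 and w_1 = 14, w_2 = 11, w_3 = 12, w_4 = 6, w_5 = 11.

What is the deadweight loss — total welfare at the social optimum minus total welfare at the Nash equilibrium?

156.51

∂u_i/∂c_i = α_i − 1, so crew i contributes w_i if α_i > 1, else 0.
α_i > 1 for i ∈ {4, 5}; NE contributions (0, 0, 0, 6, 11), G = 17.
W^NE = Σw_i − G^NE + (Σα_i)·G^NE = 54 + 4.23·17 = 125.91.
Planner: ∂(Σu_j)/∂c_i = Σα_j − 1 = 4.23 > 0, so everyone contributes w_i; G^SO = 54, W^SO = 54 + 4.23·54 = 282.42.
Deadweight loss = 156.51.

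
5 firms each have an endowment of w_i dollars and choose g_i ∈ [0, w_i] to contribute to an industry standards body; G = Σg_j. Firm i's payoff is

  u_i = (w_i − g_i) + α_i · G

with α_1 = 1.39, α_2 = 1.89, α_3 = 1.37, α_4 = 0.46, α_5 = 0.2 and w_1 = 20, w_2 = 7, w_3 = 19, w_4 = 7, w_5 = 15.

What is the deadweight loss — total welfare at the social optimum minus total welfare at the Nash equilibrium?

∂u_i/∂g_i = α_i − 1, so firm i contributes w_i if α_i > 1, else 0.
α_i > 1 for i ∈ {1, 2, 3}; NE contributions (20, 7, 19, 0, 0), G = 46.
W^NE = Σw_i − G^NE + (Σα_i)·G^NE = 68 + 4.31·46 = 266.26.
Planner: ∂(Σu_j)/∂g_i = Σα_j − 1 = 4.31 > 0, so everyone contributes w_i; G^SO = 68, W^SO = 68 + 4.31·68 = 361.08.
Deadweight loss = 94.82.

94.82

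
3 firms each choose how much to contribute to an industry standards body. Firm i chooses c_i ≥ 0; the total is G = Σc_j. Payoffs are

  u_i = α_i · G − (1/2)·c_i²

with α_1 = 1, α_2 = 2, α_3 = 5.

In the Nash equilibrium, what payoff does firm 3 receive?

Firm i's FOC: ∂u_i/∂c_i = α_i − c_i = 0, so c_i* = α_i.
NE contributions = (1, 2, 5); G = 8.
u_3 = α_3·G − ½·(c_3)² = 5·8 − ½·5² = 27.5.

27.5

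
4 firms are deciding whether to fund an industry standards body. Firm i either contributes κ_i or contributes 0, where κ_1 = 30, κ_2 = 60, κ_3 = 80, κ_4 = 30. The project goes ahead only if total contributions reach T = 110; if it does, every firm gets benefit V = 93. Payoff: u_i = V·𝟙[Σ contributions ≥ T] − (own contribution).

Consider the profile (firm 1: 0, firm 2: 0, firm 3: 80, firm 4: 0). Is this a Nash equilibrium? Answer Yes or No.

Total = 80 < 110: not provided.
Firm 1 (pledges 0, payoff 0): pledging 30 → total 110, payoff 63. Profitable deviation.

No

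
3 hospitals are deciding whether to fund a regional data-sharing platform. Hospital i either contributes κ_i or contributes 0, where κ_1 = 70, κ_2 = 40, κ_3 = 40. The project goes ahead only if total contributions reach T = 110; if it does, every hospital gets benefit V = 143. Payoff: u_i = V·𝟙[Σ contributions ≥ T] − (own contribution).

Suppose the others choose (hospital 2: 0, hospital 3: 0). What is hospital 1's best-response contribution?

0

Others' total = 0. Even contributing 70 gives 70 < 110: no benefit either way.
Best response: 0.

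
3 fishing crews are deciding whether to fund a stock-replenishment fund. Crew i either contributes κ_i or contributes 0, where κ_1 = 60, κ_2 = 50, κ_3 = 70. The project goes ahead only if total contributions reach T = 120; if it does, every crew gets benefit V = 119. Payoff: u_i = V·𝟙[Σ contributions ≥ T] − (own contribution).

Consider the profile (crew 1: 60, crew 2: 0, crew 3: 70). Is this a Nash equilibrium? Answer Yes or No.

Yes

Total = 130 ≥ 120: provided.
Crew 1 (pledges 60, payoff 59): dropping to 0 → total 70, payoff 0. No gain.
Crew 2 (pledges 0, payoff 119): pledging 50 → total 180, payoff 69. No gain.
Crew 3 (pledges 70, payoff 49): dropping to 0 → total 60, payoff 0. No gain.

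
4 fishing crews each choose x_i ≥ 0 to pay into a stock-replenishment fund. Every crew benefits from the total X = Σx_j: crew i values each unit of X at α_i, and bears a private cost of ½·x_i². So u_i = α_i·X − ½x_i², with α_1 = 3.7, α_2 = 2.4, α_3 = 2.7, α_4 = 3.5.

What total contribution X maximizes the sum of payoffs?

49.2

Planner FOC: ∂(Σu_j)/∂x_i = (Σα_j) − x_i = 0, so x_i^SO = Σα_j = 12.3 for every i; X^SO = 49.2.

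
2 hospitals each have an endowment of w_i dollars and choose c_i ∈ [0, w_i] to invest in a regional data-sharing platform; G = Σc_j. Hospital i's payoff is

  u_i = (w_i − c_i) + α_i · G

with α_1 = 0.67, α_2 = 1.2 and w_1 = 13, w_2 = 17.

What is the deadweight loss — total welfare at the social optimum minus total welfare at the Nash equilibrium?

∂u_i/∂c_i = α_i − 1, so hospital i contributes w_i if α_i > 1, else 0.
α_i > 1 for i ∈ {2}; NE contributions (0, 17), G = 17.
W^NE = Σw_i − G^NE + (Σα_i)·G^NE = 30 + 0.87·17 = 44.79.
Planner: ∂(Σu_j)/∂c_i = Σα_j − 1 = 0.87 > 0, so everyone contributes w_i; G^SO = 30, W^SO = 30 + 0.87·30 = 56.1.
Deadweight loss = 11.31.

11.31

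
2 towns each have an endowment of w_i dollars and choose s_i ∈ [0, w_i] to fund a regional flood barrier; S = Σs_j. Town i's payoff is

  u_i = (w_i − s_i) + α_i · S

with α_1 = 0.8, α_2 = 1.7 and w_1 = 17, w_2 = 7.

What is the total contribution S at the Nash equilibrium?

7

∂u_i/∂s_i = α_i − 1, so town i contributes w_i if α_i > 1, else 0.
α_i > 1 for i ∈ {2}; NE contributions (0, 7), S = 7.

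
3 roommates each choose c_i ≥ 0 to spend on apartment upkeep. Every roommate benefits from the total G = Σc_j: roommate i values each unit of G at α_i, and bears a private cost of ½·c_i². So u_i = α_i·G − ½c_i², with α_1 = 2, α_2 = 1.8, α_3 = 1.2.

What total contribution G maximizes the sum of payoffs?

15

Planner FOC: ∂(Σu_j)/∂c_i = (Σα_j) − c_i = 0, so c_i^SO = Σα_j = 5 for every i; G^SO = 15.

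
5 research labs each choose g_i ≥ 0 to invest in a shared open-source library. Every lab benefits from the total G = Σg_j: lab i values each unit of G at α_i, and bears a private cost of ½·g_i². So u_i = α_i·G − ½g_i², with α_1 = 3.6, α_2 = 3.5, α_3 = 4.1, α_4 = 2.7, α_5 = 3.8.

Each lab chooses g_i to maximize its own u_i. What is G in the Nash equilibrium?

Lab i's FOC: ∂u_i/∂g_i = α_i − g_i = 0, so g_i* = α_i.
NE contributions = (3.6, 3.5, 4.1, 2.7, 3.8); G = 17.7.

17.7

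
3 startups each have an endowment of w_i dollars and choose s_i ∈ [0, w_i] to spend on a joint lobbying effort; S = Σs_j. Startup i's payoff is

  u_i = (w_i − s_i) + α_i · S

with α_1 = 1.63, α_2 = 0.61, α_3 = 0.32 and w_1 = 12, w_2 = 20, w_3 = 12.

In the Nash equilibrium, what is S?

12

∂u_i/∂s_i = α_i − 1, so startup i contributes w_i if α_i > 1, else 0.
α_i > 1 for i ∈ {1}; NE contributions (12, 0, 0), S = 12.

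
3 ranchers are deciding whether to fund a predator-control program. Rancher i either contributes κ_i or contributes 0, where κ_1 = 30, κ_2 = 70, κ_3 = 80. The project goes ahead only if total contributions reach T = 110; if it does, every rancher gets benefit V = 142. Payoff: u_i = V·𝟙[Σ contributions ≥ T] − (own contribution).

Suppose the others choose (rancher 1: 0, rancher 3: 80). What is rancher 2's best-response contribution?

70

Others' total = 80. Contributing 70 brings total to 150 ≥ 110: gain V − κ_2 = 72.
Best response: 70.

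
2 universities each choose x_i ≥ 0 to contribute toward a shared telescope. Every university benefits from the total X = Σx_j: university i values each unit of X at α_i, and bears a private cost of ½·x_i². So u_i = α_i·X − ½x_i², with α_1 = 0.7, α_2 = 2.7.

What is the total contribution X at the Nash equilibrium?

3.4

University i's FOC: ∂u_i/∂x_i = α_i − x_i = 0, so x_i* = α_i.
NE contributions = (0.7, 2.7); X = 3.4.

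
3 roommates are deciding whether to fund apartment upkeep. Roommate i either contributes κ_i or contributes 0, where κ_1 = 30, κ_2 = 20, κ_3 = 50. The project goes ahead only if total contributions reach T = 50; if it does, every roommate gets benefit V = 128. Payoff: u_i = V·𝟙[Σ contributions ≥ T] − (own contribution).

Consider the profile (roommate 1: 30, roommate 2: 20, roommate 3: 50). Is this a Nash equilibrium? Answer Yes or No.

No

Total = 100 ≥ 50: provided.
Roommate 1 (pledges 30, payoff 98): dropping to 0 → total 70, payoff 128. Profitable deviation.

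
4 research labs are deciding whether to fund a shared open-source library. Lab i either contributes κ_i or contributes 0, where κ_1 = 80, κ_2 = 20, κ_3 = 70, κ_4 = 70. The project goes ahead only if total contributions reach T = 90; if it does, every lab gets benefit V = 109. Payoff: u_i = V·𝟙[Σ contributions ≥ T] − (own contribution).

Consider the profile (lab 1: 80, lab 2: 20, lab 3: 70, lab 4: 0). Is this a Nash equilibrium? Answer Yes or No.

Total = 170 ≥ 90: provided.
Lab 1 (pledges 80, payoff 29): dropping to 0 → total 90, payoff 109. Profitable deviation.

No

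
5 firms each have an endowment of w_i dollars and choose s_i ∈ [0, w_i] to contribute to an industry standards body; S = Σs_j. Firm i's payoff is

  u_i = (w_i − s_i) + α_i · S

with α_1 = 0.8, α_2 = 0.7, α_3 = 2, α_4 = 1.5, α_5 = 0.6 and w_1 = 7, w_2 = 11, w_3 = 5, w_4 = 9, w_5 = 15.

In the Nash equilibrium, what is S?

∂u_i/∂s_i = α_i − 1, so firm i contributes w_i if α_i > 1, else 0.
α_i > 1 for i ∈ {3, 4}; NE contributions (0, 0, 5, 9, 0), S = 14.

14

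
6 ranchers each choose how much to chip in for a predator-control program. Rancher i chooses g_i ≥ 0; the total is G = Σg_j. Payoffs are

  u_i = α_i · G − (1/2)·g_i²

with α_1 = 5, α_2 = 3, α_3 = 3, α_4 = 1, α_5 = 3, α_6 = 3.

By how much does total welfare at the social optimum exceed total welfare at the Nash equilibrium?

679

Rancher i's FOC: ∂u_i/∂g_i = α_i − g_i = 0, so g_i* = α_i.
NE contributions = (5, 3, 3, 1, 3, 3); G = 18.
W^NE = (Σα)·G − ½Σα_i² = 18² − ½·62 = 293.
Planner sets g_i = Σα_j = 18 for every i, so G^SO = 6·18 = 108.
W^SO = (Σα)·G^SO − ½·6·(Σα)² = (6/2)·18² = 972.
Deadweight loss = W^SO − W^NE = 679.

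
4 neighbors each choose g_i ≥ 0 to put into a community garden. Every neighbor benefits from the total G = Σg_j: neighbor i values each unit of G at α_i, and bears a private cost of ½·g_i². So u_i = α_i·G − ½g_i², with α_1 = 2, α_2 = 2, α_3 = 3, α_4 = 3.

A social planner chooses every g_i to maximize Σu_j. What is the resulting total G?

Planner FOC: ∂(Σu_j)/∂g_i = (Σα_j) − g_i = 0, so g_i^SO = Σα_j = 10 for every i; G^SO = 40.

40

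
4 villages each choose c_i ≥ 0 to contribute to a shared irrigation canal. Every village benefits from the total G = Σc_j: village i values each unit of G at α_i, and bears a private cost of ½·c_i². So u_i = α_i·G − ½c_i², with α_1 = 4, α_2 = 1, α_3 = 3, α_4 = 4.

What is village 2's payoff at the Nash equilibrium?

11.5

Village i's FOC: ∂u_i/∂c_i = α_i − c_i = 0, so c_i* = α_i.
NE contributions = (4, 1, 3, 4); G = 12.
u_2 = α_2·G − ½·(c_2)² = 1·12 − ½·1² = 11.5.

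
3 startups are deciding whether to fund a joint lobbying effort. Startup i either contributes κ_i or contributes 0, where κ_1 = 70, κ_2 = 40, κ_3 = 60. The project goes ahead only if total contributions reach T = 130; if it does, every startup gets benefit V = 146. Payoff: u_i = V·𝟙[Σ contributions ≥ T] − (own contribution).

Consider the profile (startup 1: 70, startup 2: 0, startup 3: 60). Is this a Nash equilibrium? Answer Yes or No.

Yes

Total = 130 ≥ 130: provided.
Startup 1 (pledges 70, payoff 76): dropping to 0 → total 60, payoff 0. No gain.
Startup 2 (pledges 0, payoff 146): pledging 40 → total 170, payoff 106. No gain.
Startup 3 (pledges 60, payoff 86): dropping to 0 → total 70, payoff 0. No gain.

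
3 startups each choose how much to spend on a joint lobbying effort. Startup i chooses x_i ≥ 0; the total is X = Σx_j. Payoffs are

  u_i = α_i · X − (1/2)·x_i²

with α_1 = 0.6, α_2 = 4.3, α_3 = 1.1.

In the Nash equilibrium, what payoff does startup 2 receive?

Startup i's FOC: ∂u_i/∂x_i = α_i − x_i = 0, so x_i* = α_i.
NE contributions = (0.6, 4.3, 1.1); X = 6.
u_2 = α_2·X − ½·(x_2)² = 4.3·6 − ½·4.3² = 16.555.

16.555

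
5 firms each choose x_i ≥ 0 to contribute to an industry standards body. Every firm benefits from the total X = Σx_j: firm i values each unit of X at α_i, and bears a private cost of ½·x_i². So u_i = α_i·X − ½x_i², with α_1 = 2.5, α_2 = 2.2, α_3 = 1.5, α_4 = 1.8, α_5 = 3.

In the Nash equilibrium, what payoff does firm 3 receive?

Firm i's FOC: ∂u_i/∂x_i = α_i − x_i = 0, so x_i* = α_i.
NE contributions = (2.5, 2.2, 1.5, 1.8, 3); X = 11.
u_3 = α_3·X − ½·(x_3)² = 1.5·11 − ½·1.5² = 15.375.

15.375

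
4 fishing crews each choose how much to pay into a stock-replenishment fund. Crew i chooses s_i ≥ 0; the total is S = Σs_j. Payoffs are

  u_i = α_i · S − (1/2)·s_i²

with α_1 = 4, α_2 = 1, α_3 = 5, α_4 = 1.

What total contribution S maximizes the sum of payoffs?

Planner FOC: ∂(Σu_j)/∂s_i = (Σα_j) − s_i = 0, so s_i^SO = Σα_j = 11 for every i; S^SO = 44.

44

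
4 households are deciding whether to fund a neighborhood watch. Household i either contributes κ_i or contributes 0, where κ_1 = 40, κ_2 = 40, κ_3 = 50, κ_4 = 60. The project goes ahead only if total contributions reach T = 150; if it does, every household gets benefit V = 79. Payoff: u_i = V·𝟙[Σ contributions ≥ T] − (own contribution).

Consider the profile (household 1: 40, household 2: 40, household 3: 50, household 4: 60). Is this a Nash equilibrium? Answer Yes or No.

No

Total = 190 ≥ 150: provided.
Household 1 (pledges 40, payoff 39): dropping to 0 → total 150, payoff 79. Profitable deviation.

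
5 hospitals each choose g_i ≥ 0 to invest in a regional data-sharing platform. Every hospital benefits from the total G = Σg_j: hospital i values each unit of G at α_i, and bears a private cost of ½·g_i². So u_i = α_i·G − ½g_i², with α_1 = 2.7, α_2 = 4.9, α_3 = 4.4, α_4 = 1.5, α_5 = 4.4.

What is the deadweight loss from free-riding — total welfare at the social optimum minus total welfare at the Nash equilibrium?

Hospital i's FOC: ∂u_i/∂g_i = α_i − g_i = 0, so g_i* = α_i.
NE contributions = (2.7, 4.9, 4.4, 1.5, 4.4); G = 17.9.
W^NE = (Σα)·G − ½Σα_i² = 17.9² − ½·72.27 = 284.275.
Planner sets g_i = Σα_j = 17.9 for every i, so G^SO = 5·17.9 = 89.5.
W^SO = (Σα)·G^SO − ½·5·(Σα)² = (5/2)·17.9² = 801.025.
Deadweight loss = W^SO − W^NE = 516.75.

516.75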